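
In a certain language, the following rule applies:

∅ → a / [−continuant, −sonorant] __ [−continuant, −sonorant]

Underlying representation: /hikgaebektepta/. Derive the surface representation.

hikagaebekatepata

/k/ and /g/ form a stop–stop cluster, so [a] is inserted between them.
/k/ and /t/ form a stop–stop cluster, so [a] is inserted between them.
/p/ and /t/ form a stop–stop cluster, so [a] is inserted between them.
Surface form: [hikagaebekatepata].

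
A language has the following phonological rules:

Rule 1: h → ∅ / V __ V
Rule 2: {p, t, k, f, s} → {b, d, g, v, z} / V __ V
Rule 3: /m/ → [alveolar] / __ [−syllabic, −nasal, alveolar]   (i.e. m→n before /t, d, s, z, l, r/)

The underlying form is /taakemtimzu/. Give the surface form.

Rule 1 (intervocalic h-deletion): no segment meets the environment; /taakemtimzu/ is unchanged.
Rule 2 (intervocalic voicing): /k/ is a voiceless obstruent between vowels /a/ and /e/, so it voices to [g]. /taakemtimzu/ → taagemtimzu.
Rule 3 (nasal place assimilation): /m/ precedes the alveolar consonant /t/, so it assimilates in place to [n]. /m/ precedes the alveolar consonant /z/, so it assimilates in place to [n]. /taagemtimzu/ → taagentinzu.

taagentinzu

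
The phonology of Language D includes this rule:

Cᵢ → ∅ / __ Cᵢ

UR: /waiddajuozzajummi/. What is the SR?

waidajuozajumi

/dd/ is a geminate; the first /d/ deletes.
/zz/ is a geminate; the first /z/ deletes.
/mm/ is a geminate; the first /m/ deletes.
The other instances of /w/, /d/, /j/, /z/, /m/ do not occur in the required environment and remain unchanged.
Surface form: [waidajuozajumi].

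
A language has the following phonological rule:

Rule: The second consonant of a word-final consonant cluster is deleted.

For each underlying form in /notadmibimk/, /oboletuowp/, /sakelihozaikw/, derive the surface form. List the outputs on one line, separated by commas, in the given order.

notadmibim, oboletuow, sakelihozaik

/notadmibimk/: /k/ is the second consonant of a word-final cluster /mk/, so it deletes. → [notadmibim].
/oboletuowp/: /p/ is the second consonant of a word-final cluster /wp/, so it deletes. → [oboletuow].
/sakelihozaikw/: /w/ is the second consonant of a word-final cluster /kw/, so it deletes. → [sakelihozaik].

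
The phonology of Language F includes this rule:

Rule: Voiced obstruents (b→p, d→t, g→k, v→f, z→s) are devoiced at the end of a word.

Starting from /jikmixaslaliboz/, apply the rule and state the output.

jikmixaslalibos

/z/ is a voiced obstruent in word-final position, so it devoices to [s].
The other instance of /b/ does not occur in the required environment and remains unchanged.
Surface form: [jikmixaslalibos].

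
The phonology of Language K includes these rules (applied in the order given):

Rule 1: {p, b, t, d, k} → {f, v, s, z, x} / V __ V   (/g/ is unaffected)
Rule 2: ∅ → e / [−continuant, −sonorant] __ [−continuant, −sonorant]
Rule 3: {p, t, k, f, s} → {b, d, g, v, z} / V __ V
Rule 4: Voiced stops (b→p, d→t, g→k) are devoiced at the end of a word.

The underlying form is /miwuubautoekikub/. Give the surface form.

Rule 1 (intervocalic spirantization): /b/ is a stop between vowels /u/ and /a/, so it spirantizes to the fricative [v]. /t/ is a stop between vowels /u/ and /o/, so it spirantizes to the fricative [s]. /k/ is a stop between vowels /e/ and /i/, so it spirantizes to the fricative [x]. /k/ is a stop between vowels /i/ and /u/, so it spirantizes to the fricative [x]. /miwuubautoekikub/ → miwuuvausoexixub.
Rule 2 (stop-cluster e-epenthesis): no segment meets the environment; /miwuuvausoexixub/ is unchanged.
Rule 3 (intervocalic voicing): /s/ is a voiceless obstruent between vowels /u/ and /o/, so it voices to [z]. /miwuuvausoexixub/ → miwuuvauzoexixub.
Rule 4 (final devoicing): /b/ is a voiced stop in word-final position, so it devoices to [p]. /miwuuvauzoexixub/ → miwuuvauzoexixup.

miwuuvauzoexixup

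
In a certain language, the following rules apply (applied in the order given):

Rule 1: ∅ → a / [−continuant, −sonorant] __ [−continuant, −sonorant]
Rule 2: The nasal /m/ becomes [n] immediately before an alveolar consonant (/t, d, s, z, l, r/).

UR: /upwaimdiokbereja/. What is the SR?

upwaindiokabereja

Rule 1 (stop-cluster a-epenthesis): /k/ and /b/ form a stop–stop cluster, so [a] is inserted between them. /upwaimdiokbereja/ → upwaimdiokabereja.
Rule 2 (nasal place assimilation): /m/ precedes the alveolar consonant /d/, so it assimilates in place to [n]. /upwaimdiokabereja/ → upwaindiokabereja.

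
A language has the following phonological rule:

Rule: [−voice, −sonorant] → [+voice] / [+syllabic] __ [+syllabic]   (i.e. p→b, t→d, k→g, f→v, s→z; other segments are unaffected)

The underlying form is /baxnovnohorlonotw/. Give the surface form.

baxnovnohorlonotw

No segment of /baxnovnohorlonotw/ meets the structural description of the rule, so the form surfaces unchanged.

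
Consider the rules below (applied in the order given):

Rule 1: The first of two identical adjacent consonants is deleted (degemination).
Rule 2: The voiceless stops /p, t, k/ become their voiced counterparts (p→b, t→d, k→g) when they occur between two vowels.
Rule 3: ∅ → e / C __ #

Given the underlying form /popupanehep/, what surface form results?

pobubanehepe

Rule 1 (degemination): no segment meets the environment; /popupanehep/ is unchanged.
Rule 2 (intervocalic voicing): /p/ is a voiceless stop between vowels /o/ and /u/, so it voices to [b]. /p/ is a voiceless stop between vowels /u/ and /a/, so it voices to [b]. /popupanehep/ → pobubanehep.
Rule 3 (final e-epenthesis): the form ends in the consonant /p/, so [e] is inserted word-finally. /pobubanehep/ → pobubanehepe.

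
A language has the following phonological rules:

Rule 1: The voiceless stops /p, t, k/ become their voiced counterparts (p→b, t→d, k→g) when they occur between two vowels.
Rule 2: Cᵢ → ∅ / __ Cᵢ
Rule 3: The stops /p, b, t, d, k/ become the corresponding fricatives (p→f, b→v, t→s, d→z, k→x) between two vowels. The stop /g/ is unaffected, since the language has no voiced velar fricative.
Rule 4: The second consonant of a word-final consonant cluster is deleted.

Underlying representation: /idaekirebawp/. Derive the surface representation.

izaegirevaw

Rule 1 (intervocalic voicing): /k/ is a voiceless stop between vowels /e/ and /i/, so it voices to [g]. /idaekirebawp/ → idaegirebawp.
Rule 2 (degemination): no segment meets the environment; /idaegirebawp/ is unchanged.
Rule 3 (intervocalic spirantization): /d/ is a stop between vowels /i/ and /a/, so it spirantizes to the fricative [z]. /b/ is a stop between vowels /e/ and /a/, so it spirantizes to the fricative [v]. /idaegirebawp/ → izaegirevawp.
Rule 4 (final cluster simplification): /p/ is the second consonant of a word-final cluster /wp/, so it deletes. /izaegirevawp/ → izaegirevaw.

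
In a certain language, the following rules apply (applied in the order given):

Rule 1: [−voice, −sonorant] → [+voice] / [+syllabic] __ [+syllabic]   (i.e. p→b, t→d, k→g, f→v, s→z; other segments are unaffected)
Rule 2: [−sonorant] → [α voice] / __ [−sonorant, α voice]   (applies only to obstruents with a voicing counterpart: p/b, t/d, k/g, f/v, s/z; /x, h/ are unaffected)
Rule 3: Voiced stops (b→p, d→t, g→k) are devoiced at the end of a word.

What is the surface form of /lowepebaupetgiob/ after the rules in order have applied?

lowebebaubedgiop

Rule 1 (intervocalic voicing): /p/ is a voiceless obstruent between vowels /e/ and /e/, so it voices to [b]. /p/ is a voiceless obstruent between vowels /u/ and /e/, so it voices to [b]. /lowepebaupetgiob/ → lowebebaubetgiob.
Rule 2 (regressive voicing assimilation): /t/ precedes the voiced obstruent /g/, so it voices to [d] by assimilation. /lowebebaubetgiob/ → lowebebaubedgiob.
Rule 3 (final devoicing): /b/ is a voiced stop in word-final position, so it devoices to [p]. /lowebebaubedgiob/ → lowebebaubedgiop.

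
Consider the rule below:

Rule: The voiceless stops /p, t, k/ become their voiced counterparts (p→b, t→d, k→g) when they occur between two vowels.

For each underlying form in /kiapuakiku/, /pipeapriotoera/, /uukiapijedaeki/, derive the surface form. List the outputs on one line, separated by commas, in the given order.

kiabuagigu, pibeapriodoera, uugiabijedaegi

/kiapuakiku/: /p/ is a voiceless stop between vowels /a/ and /u/, so it voices to [b]. /k/ is a voiceless stop between vowels /a/ and /i/, so it voices to [g]. /k/ is a voiceless stop between vowels /i/ and /u/, so it voices to [g]. → [kiabuagigu].
/pipeapriotoera/: /p/ is a voiceless stop between vowels /i/ and /e/, so it voices to [b]. /t/ is a voiceless stop between vowels /o/ and /o/, so it voices to [d]. → [pibeapriodoera].
/uukiapijedaeki/: /k/ is a voiceless stop between vowels /u/ and /i/, so it voices to [g]. /p/ is a voiceless stop between vowels /a/ and /i/, so it voices to [b]. /k/ is a voiceless stop between vowels /e/ and /i/, so it voices to [g]. → [uugiabijedaegi].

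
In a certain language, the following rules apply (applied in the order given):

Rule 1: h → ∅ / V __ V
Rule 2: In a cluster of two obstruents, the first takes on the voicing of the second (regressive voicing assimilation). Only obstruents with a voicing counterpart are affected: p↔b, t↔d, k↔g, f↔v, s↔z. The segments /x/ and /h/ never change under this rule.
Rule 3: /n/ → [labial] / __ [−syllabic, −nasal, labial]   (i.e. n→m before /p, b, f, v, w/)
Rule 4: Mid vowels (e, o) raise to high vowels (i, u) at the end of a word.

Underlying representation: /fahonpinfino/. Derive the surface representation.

faompimfinu

Rule 1 (intervocalic h-deletion): /h/ occurs between vowels /a/ and /o/, so it deletes. /fahonpinfino/ → faonpinfino.
Rule 2 (regressive voicing assimilation): no segment meets the environment; /faonpinfino/ is unchanged.
Rule 3 (nasal place assimilation): /n/ precedes the labial consonant /p/, so it assimilates in place to [m]. /n/ precedes the labial consonant /f/, so it assimilates in place to [m]. /faonpinfino/ → faompimfino.
Rule 4 (final vowel raising): /o/ is a mid vowel in word-final position, so it raises to [u]. /faompimfino/ → faompimfinu.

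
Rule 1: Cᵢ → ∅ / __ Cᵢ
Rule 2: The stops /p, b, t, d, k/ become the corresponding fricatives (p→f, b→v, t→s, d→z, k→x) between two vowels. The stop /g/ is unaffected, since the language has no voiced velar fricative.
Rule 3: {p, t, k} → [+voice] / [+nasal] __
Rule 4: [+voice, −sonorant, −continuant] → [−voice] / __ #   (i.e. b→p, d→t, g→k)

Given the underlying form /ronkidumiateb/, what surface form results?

Rule 1 (degemination): no segment meets the environment; /ronkidumiateb/ is unchanged.
Rule 2 (intervocalic spirantization): /d/ is a stop between vowels /i/ and /u/, so it spirantizes to the fricative [z]. /t/ is a stop between vowels /a/ and /e/, so it spirantizes to the fricative [s]. /ronkidumiateb/ → ronkizumiaseb.
Rule 3 (post-nasal voicing): /k/ is a voiceless stop immediately after the nasal /n/, so it voices to [g]. /ronkizumiaseb/ → rongizumiaseb.
Rule 4 (final devoicing): /b/ is a voiced stop in word-final position, so it devoices to [p]. /rongizumiaseb/ → rongizumiasep.

rongizumiasep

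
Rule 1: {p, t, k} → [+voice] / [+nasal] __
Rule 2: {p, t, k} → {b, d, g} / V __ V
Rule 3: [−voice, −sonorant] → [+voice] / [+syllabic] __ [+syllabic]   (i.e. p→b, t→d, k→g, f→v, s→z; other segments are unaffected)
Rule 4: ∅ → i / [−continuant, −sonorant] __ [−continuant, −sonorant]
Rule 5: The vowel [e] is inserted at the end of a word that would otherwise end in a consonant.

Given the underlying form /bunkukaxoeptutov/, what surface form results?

bungugaxoepitudove

Rule 1 (post-nasal voicing): /k/ is a voiceless stop immediately after the nasal /n/, so it voices to [g]. /bunkukaxoeptutov/ → bungukaxoeptutov.
Rule 2 (intervocalic voicing): /k/ is a voiceless stop between vowels /u/ and /a/, so it voices to [g]. /t/ is a voiceless stop between vowels /u/ and /o/, so it voices to [d]. /bungukaxoeptutov/ → bungugaxoeptudov.
Rule 3 (intervocalic voicing): no segment meets the environment; /bungugaxoeptudov/ is unchanged.
Rule 4 (stop-cluster i-epenthesis): /p/ and /t/ form a stop–stop cluster, so [i] is inserted between them. /bungugaxoeptudov/ → bungugaxoepitudov.
Rule 5 (final e-epenthesis): the form ends in the consonant /v/, so [e] is inserted word-finally. /bungugaxoepitudov/ → bungugaxoepitudove.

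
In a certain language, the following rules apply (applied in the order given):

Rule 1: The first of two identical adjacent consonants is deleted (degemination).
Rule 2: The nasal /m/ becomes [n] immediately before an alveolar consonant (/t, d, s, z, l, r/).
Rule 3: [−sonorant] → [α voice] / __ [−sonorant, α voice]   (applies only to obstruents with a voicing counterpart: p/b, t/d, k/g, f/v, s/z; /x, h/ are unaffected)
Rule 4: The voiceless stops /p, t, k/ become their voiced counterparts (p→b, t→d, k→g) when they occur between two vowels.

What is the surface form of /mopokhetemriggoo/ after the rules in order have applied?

mobokhedenrigoo

Rule 1 (degemination): /gg/ is a geminate; the first /g/ deletes. /mopokhetemriggoo/ → mopokhetemrigoo.
Rule 2 (nasal place assimilation): /m/ precedes the alveolar consonant /r/, so it assimilates in place to [n]. /mopokhetemrigoo/ → mopokhetenrigoo.
Rule 3 (regressive voicing assimilation): no segment meets the environment; /mopokhetenrigoo/ is unchanged.
Rule 4 (intervocalic voicing): /p/ is a voiceless stop between vowels /o/ and /o/, so it voices to [b]. /t/ is a voiceless stop between vowels /e/ and /e/, so it voices to [d]. /mopokhetenrigoo/ → mobokhedenrigoo.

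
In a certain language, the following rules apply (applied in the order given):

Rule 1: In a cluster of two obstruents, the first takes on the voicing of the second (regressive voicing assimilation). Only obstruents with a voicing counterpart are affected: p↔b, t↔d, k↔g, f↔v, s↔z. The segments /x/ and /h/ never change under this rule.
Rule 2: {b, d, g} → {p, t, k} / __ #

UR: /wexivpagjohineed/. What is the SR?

wexifpagjohineet

Rule 1 (regressive voicing assimilation): /v/ precedes the voiceless obstruent /p/, so it devoices to [f] by assimilation. /wexivpagjohineed/ → wexifpagjohineed.
Rule 2 (final devoicing): /d/ is a voiced stop in word-final position, so it devoices to [t]. /wexifpagjohineed/ → wexifpagjohineet.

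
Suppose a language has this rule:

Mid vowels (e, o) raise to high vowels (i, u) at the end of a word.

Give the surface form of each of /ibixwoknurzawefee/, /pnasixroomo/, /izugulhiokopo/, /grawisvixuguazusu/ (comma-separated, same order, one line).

/ibixwoknurzawefee/: /e/ is a mid vowel in word-final position, so it raises to [i]. → [ibixwoknurzawefei].
/pnasixroomo/: /o/ is a mid vowel in word-final position, so it raises to [u]. → [pnasixroomu].
/izugulhiokopo/: /o/ is a mid vowel in word-final position, so it raises to [u]. → [izugulhiokopu].
/grawisvixuguazusu/: the rule's environment is not met; surfaces unchanged as [grawisvixuguazusu].

ibixwoknurzawefei, pnasixroomu, izugulhiokopu, grawisvixuguazusu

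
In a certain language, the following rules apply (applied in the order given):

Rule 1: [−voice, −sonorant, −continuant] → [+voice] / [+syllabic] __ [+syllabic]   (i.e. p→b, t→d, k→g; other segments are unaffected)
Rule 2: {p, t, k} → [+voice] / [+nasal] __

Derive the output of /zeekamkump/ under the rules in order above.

Rule 1 (intervocalic voicing): /k/ is a voiceless stop between vowels /e/ and /a/, so it voices to [g]. /zeekamkump/ → zeegamkump.
Rule 2 (post-nasal voicing): /k/ is a voiceless stop immediately after the nasal /m/, so it voices to [g]. /p/ is a voiceless stop immediately after the nasal /m/, so it voices to [b]. /zeegamkump/ → zeegamgumb.

zeegamgumb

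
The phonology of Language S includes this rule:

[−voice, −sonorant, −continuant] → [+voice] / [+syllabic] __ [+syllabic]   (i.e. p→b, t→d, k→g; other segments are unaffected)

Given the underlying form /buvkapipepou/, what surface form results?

buvkabibebou

/p/ is a voiceless stop between vowels /a/ and /i/, so it voices to [b].
/p/ is a voiceless stop between vowels /i/ and /e/, so it voices to [b].
/p/ is a voiceless stop between vowels /e/ and /o/, so it voices to [b].
The other instance of /k/ does not occur in the required environment and remains unchanged.
Surface form: [buvkabibebou].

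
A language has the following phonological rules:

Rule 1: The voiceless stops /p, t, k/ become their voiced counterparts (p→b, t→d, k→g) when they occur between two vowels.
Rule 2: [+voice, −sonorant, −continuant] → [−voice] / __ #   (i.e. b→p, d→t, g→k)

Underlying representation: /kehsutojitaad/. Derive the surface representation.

kehsudojidaat

Rule 1 (intervocalic voicing): /t/ is a voiceless stop between vowels /u/ and /o/, so it voices to [d]. /t/ is a voiceless stop between vowels /i/ and /a/, so it voices to [d]. /kehsutojitaad/ → kehsudojidaad.
Rule 2 (final devoicing): /d/ is a voiced stop in word-final position, so it devoices to [t]. /kehsudojidaad/ → kehsudojidaat.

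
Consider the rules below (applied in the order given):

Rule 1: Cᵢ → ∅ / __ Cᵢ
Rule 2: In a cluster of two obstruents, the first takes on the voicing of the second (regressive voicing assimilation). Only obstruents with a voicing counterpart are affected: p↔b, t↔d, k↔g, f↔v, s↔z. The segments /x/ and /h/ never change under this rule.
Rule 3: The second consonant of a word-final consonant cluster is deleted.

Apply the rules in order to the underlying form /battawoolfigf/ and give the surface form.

Rule 1 (degemination): /tt/ is a geminate; the first /t/ deletes. /battawoolfigf/ → batawoolfigf.
Rule 2 (regressive voicing assimilation): /g/ precedes the voiceless obstruent /f/, so it devoices to [k] by assimilation. /batawoolfigf/ → batawoolfikf.
Rule 3 (final cluster simplification): /f/ is the second consonant of a word-final cluster /kf/, so it deletes. /batawoolfikf/ → batawoolfik.

batawoolfik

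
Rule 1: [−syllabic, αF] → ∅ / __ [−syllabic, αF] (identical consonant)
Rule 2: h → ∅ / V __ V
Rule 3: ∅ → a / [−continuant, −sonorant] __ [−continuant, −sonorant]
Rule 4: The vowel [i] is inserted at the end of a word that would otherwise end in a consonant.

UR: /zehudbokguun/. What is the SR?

zeudabokaguuni

Rule 1 (degemination): no segment meets the environment; /zehudbokguun/ is unchanged.
Rule 2 (intervocalic h-deletion): /h/ occurs between vowels /e/ and /u/, so it deletes. /zehudbokguun/ → zeudbokguun.
Rule 3 (stop-cluster a-epenthesis): /d/ and /b/ form a stop–stop cluster, so [a] is inserted between them. /k/ and /g/ form a stop–stop cluster, so [a] is inserted between them. /zeudbokguun/ → zeudabokaguun.
Rule 4 (final i-epenthesis): the form ends in the consonant /n/, so [i] is inserted word-finally. /zeudabokaguun/ → zeudabokaguuni.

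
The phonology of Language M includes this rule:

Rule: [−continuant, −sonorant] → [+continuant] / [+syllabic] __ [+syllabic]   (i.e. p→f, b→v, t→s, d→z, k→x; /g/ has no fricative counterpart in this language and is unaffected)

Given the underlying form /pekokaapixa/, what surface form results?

pexoxaafixa

/k/ is a stop between vowels /e/ and /o/, so it spirantizes to the fricative [x].
/k/ is a stop between vowels /o/ and /a/, so it spirantizes to the fricative [x].
/p/ is a stop between vowels /a/ and /i/, so it spirantizes to the fricative [f].
Surface form: [pexoxaafixa].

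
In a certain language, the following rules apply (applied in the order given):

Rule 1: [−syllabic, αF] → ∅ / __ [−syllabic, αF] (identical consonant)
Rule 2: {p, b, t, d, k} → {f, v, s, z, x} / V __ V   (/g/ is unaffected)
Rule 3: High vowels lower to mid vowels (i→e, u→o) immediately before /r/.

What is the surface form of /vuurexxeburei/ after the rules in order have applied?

Rule 1 (degemination): /xx/ is a geminate; the first /x/ deletes. /vuurexxeburei/ → vuurexeburei.
Rule 2 (intervocalic spirantization): /b/ is a stop between vowels /e/ and /u/, so it spirantizes to the fricative [v]. /vuurexeburei/ → vuurexevurei.
Rule 3 (pre-rhotic lowering): /u/ is a high vowel immediately before /r/, so it lowers to [o]. /u/ is a high vowel immediately before /r/, so it lowers to [o]. /vuurexevurei/ → vuorexevorei.

vuorexevorei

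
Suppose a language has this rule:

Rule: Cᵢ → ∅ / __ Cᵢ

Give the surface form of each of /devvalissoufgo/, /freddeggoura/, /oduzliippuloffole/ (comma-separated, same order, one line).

/devvalissoufgo/: /vv/ is a geminate; the first /v/ deletes. /ss/ is a geminate; the first /s/ deletes. → [devalisoufgo].
/freddeggoura/: /dd/ is a geminate; the first /d/ deletes. /gg/ is a geminate; the first /g/ deletes. → [fredegoura].
/oduzliippuloffole/: /pp/ is a geminate; the first /p/ deletes. /ff/ is a geminate; the first /f/ deletes. → [oduzliipulofole].

devalisoufgo, fredegoura, oduzliipulofole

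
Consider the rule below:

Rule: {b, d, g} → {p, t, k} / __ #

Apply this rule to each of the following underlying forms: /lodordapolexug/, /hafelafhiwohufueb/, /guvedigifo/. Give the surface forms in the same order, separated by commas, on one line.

lodordapolexuk, hafelafhiwohufuep, guvedigifo

/lodordapolexug/: /g/ is a voiced stop in word-final position, so it devoices to [k]. → [lodordapolexuk].
/hafelafhiwohufueb/: /b/ is a voiced stop in word-final position, so it devoices to [p]. → [hafelafhiwohufuep].
/guvedigifo/: the rule's environment is not met; surfaces unchanged as [guvedigifo].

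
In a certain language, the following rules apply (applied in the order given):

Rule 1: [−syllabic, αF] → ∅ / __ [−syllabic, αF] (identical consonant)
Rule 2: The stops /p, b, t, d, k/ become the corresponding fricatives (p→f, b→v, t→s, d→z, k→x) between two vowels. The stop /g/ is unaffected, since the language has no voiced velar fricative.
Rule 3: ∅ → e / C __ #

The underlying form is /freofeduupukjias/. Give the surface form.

freofezuufukjiase

Rule 1 (degemination): no segment meets the environment; /freofeduupukjias/ is unchanged.
Rule 2 (intervocalic spirantization): /d/ is a stop between vowels /e/ and /u/, so it spirantizes to the fricative [z]. /p/ is a stop between vowels /u/ and /u/, so it spirantizes to the fricative [f]. /freofeduupukjias/ → freofezuufukjias.
Rule 3 (final e-epenthesis): the form ends in the consonant /s/, so [e] is inserted word-finally. /freofezuufukjias/ → freofezuufukjiase.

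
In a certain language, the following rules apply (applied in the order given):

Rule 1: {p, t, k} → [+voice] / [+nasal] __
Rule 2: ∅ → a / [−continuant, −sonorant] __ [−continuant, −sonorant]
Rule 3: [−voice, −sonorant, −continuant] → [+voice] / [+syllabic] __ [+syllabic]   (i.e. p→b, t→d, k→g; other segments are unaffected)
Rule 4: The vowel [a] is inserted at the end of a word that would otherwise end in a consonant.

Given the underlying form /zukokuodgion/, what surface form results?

Rule 1 (post-nasal voicing): no segment meets the environment; /zukokuodgion/ is unchanged.
Rule 2 (stop-cluster a-epenthesis): /d/ and /g/ form a stop–stop cluster, so [a] is inserted between them. /zukokuodgion/ → zukokuodagion.
Rule 3 (intervocalic voicing): /k/ is a voiceless stop between vowels /u/ and /o/, so it voices to [g]. /k/ is a voiceless stop between vowels /o/ and /u/, so it voices to [g]. /zukokuodagion/ → zugoguodagion.
Rule 4 (final a-epenthesis): the form ends in the consonant /n/, so [a] is inserted word-finally. /zugoguodagion/ → zugoguodagiona.

zugoguodagiona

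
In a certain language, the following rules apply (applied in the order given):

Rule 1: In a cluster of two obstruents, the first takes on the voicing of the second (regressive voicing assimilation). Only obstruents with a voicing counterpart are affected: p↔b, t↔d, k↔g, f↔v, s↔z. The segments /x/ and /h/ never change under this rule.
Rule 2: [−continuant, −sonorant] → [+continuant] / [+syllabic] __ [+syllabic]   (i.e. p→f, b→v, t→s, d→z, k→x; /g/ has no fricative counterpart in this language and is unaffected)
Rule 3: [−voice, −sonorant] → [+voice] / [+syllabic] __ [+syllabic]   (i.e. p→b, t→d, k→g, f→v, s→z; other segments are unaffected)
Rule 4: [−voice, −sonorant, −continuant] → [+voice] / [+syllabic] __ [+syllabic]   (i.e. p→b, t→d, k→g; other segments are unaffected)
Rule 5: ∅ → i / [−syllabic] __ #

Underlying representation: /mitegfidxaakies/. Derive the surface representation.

Rule 1 (regressive voicing assimilation): /g/ precedes the voiceless obstruent /f/, so it devoices to [k] by assimilation. /d/ precedes the voiceless obstruent /x/, so it devoices to [t] by assimilation. /mitegfidxaakies/ → mitekfitxaakies.
Rule 2 (intervocalic spirantization): /t/ is a stop between vowels /i/ and /e/, so it spirantizes to the fricative [s]. /k/ is a stop between vowels /a/ and /i/, so it spirantizes to the fricative [x]. /mitekfitxaakies/ → misekfitxaaxies.
Rule 3 (intervocalic voicing): /s/ is a voiceless obstruent between vowels /i/ and /e/, so it voices to [z]. /misekfitxaaxies/ → mizekfitxaaxies.
Rule 4 (intervocalic voicing): no segment meets the environment; /mizekfitxaaxies/ is unchanged.
Rule 5 (final i-epenthesis): the form ends in the consonant /s/, so [i] is inserted word-finally. /mizekfitxaaxies/ → mizekfitxaaxiesi.

mizekfitxaaxiesi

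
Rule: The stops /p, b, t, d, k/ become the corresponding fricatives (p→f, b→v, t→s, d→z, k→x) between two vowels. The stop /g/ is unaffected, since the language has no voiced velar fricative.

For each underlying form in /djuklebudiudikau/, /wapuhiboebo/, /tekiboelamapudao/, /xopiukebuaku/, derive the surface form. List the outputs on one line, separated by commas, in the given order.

djuklevuziuzixau, wafuhivoevo, texivoelamafuzao, xofiuxevuaxu

/djuklebudiudikau/: /b/ is a stop between vowels /e/ and /u/, so it spirantizes to the fricative [v]. /d/ is a stop between vowels /u/ and /i/, so it spirantizes to the fricative [z]. /d/ is a stop between vowels /u/ and /i/, so it spirantizes to the fricative [z]. /k/ is a stop between vowels /i/ and /a/, so it spirantizes to the fricative [x]. → [djuklevuziuzixau].
/wapuhiboebo/: /p/ is a stop between vowels /a/ and /u/, so it spirantizes to the fricative [f]. /b/ is a stop between vowels /i/ and /o/, so it spirantizes to the fricative [v]. /b/ is a stop between vowels /e/ and /o/, so it spirantizes to the fricative [v]. → [wafuhivoevo].
/tekiboelamapudao/: /k/ is a stop between vowels /e/ and /i/, so it spirantizes to the fricative [x]. /b/ is a stop between vowels /i/ and /o/, so it spirantizes to the fricative [v]. /p/ is a stop between vowels /a/ and /u/, so it spirantizes to the fricative [f]. /d/ is a stop between vowels /u/ and /a/, so it spirantizes to the fricative [z]. → [texivoelamafuzao].
/xopiukebuaku/: /p/ is a stop between vowels /o/ and /i/, so it spirantizes to the fricative [f]. /k/ is a stop between vowels /u/ and /e/, so it spirantizes to the fricative [x]. /b/ is a stop between vowels /e/ and /u/, so it spirantizes to the fricative [v]. /k/ is a stop between vowels /a/ and /u/, so it spirantizes to the fricative [x]. → [xofiuxevuaxu].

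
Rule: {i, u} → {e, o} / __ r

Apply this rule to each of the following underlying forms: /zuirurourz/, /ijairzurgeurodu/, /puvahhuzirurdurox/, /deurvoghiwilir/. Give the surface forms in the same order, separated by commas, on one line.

zueroroorz, ijaerzorgeorodu, puvahhuzerordorox, deorvoghiwiler

/zuirurourz/: /i/ is a high vowel immediately before /r/, so it lowers to [e]. /u/ is a high vowel immediately before /r/, so it lowers to [o]. /u/ is a high vowel immediately before /r/, so it lowers to [o]. → [zueroroorz].
/ijairzurgeurodu/: /i/ is a high vowel immediately before /r/, so it lowers to [e]. /u/ is a high vowel immediately before /r/, so it lowers to [o]. /u/ is a high vowel immediately before /r/, so it lowers to [o]. → [ijaerzorgeorodu].
/puvahhuzirurdurox/: /i/ is a high vowel immediately before /r/, so it lowers to [e]. /u/ is a high vowel immediately before /r/, so it lowers to [o]. /u/ is a high vowel immediately before /r/, so it lowers to [o]. → [puvahhuzerordorox].
/deurvoghiwilir/: /u/ is a high vowel immediately before /r/, so it lowers to [o]. /i/ is a high vowel immediately before /r/, so it lowers to [e]. → [deorvoghiwiler].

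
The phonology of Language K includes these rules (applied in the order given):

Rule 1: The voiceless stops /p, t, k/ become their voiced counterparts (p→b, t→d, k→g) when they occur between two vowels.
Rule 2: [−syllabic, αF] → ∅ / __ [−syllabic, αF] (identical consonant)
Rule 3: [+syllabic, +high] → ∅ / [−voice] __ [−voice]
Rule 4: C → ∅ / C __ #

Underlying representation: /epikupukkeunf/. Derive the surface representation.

ebigubukeun

Rule 1 (intervocalic voicing): /p/ is a voiceless stop between vowels /e/ and /i/, so it voices to [b]. /k/ is a voiceless stop between vowels /i/ and /u/, so it voices to [g]. /p/ is a voiceless stop between vowels /u/ and /u/, so it voices to [b]. /epikupukkeunf/ → ebigubukkeunf.
Rule 2 (degemination): /kk/ is a geminate; the first /k/ deletes. /ebigubukkeunf/ → ebigubukeunf.
Rule 3 (high vowel syncope): no segment meets the environment; /ebigubukeunf/ is unchanged.
Rule 4 (final cluster simplification): /f/ is the second consonant of a word-final cluster /nf/, so it deletes. /ebigubukeunf/ → ebigubukeun.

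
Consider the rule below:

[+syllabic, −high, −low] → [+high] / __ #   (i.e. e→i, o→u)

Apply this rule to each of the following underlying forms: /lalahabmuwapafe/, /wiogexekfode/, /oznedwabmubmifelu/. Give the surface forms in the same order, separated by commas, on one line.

/lalahabmuwapafe/: /e/ is a mid vowel in word-final position, so it raises to [i]. → [lalahabmuwapafi].
/wiogexekfode/: /e/ is a mid vowel in word-final position, so it raises to [i]. → [wiogexekfodi].
/oznedwabmubmifelu/: the rule's environment is not met; surfaces unchanged as [oznedwabmubmifelu].

lalahabmuwapafi, wiogexekfodi, oznedwabmubmifelu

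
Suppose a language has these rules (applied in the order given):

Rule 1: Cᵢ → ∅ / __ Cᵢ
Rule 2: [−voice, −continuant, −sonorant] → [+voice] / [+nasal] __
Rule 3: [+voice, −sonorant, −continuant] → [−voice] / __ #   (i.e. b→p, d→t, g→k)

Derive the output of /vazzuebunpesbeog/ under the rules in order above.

Rule 1 (degemination): /zz/ is a geminate; the first /z/ deletes. /vazzuebunpesbeog/ → vazuebunpesbeog.
Rule 2 (post-nasal voicing): /p/ is a voiceless stop immediately after the nasal /n/, so it voices to [b]. /vazuebunpesbeog/ → vazuebunbesbeog.
Rule 3 (final devoicing): /g/ is a voiced stop in word-final position, so it devoices to [k]. /vazuebunbesbeog/ → vazuebunbesbeok.

vazuebunbesbeok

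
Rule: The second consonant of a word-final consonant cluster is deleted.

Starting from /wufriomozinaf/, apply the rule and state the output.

No segment of /wufriomozinaf/ meets the structural description of the rule, so the form surfaces unchanged.

wufriomozinaf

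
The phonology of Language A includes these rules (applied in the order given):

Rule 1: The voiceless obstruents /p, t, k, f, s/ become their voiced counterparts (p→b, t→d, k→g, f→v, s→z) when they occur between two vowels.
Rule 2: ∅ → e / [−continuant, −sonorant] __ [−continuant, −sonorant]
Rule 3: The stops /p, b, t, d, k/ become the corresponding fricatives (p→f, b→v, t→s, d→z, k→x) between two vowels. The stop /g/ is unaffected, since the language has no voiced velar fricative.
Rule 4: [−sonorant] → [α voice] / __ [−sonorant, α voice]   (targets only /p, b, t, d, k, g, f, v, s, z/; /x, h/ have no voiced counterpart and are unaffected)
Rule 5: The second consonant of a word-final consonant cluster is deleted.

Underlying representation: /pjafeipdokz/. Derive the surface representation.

Rule 1 (intervocalic voicing): /f/ is a voiceless obstruent between vowels /a/ and /e/, so it voices to [v]. /pjafeipdokz/ → pjaveipdokz.
Rule 2 (stop-cluster e-epenthesis): /p/ and /d/ form a stop–stop cluster, so [e] is inserted between them. /pjaveipdokz/ → pjaveipedokz.
Rule 3 (intervocalic spirantization): /p/ is a stop between vowels /i/ and /e/, so it spirantizes to the fricative [f]. /d/ is a stop between vowels /e/ and /o/, so it spirantizes to the fricative [z]. /pjaveipedokz/ → pjaveifezokz.
Rule 4 (regressive voicing assimilation): /k/ precedes the voiced obstruent /z/, so it voices to [g] by assimilation. /pjaveifezokz/ → pjaveifezogz.
Rule 5 (final cluster simplification): /z/ is the second consonant of a word-final cluster /gz/, so it deletes. /pjaveifezogz/ → pjaveifezog.

pjaveifezog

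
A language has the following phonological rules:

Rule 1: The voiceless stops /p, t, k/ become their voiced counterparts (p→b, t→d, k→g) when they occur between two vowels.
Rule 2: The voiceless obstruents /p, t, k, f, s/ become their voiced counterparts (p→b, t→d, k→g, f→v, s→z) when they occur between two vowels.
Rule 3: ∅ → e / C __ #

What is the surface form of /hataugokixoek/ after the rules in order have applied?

hadaugogixoeke

Rule 1 (intervocalic voicing): /t/ is a voiceless stop between vowels /a/ and /a/, so it voices to [d]. /k/ is a voiceless stop between vowels /o/ and /i/, so it voices to [g]. /hataugokixoek/ → hadaugogixoek.
Rule 2 (intervocalic voicing): no segment meets the environment; /hadaugogixoek/ is unchanged.
Rule 3 (final e-epenthesis): the form ends in the consonant /k/, so [e] is inserted word-finally. /hadaugogixoek/ → hadaugogixoeke.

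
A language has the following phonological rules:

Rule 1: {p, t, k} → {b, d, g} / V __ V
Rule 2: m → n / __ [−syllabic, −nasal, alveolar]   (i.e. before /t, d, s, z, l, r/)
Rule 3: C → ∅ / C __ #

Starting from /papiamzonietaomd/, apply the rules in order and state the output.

Rule 1 (intervocalic voicing): /p/ is a voiceless stop between vowels /a/ and /i/, so it voices to [b]. /t/ is a voiceless stop between vowels /e/ and /a/, so it voices to [d]. /papiamzonietaomd/ → pabiamzoniedaomd.
Rule 2 (nasal place assimilation): /m/ precedes the alveolar consonant /z/, so it assimilates in place to [n]. /m/ precedes the alveolar consonant /d/, so it assimilates in place to [n]. /pabiamzoniedaomd/ → pabianzoniedaond.
Rule 3 (final cluster simplification): /d/ is the second consonant of a word-final cluster /nd/, so it deletes. /pabianzoniedaond/ → pabianzoniedaon.

pabianzoniedaon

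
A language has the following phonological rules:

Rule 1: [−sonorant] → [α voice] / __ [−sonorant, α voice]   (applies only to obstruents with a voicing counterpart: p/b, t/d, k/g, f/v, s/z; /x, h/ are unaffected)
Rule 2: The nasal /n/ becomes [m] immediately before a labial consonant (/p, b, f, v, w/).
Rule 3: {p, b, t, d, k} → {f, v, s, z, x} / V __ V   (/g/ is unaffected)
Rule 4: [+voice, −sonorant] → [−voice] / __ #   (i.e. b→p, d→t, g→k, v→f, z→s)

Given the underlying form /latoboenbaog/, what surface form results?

Rule 1 (regressive voicing assimilation): no segment meets the environment; /latoboenbaog/ is unchanged.
Rule 2 (nasal place assimilation): /n/ precedes the labial consonant /b/, so it assimilates in place to [m]. /latoboenbaog/ → latoboembaog.
Rule 3 (intervocalic spirantization): /t/ is a stop between vowels /a/ and /o/, so it spirantizes to the fricative [s]. /b/ is a stop between vowels /o/ and /o/, so it spirantizes to the fricative [v]. /latoboembaog/ → lasovoembaog.
Rule 4 (final devoicing): /g/ is a voiced obstruent in word-final position, so it devoices to [k]. /lasovoembaog/ → lasovoembaok.

lasovoembaok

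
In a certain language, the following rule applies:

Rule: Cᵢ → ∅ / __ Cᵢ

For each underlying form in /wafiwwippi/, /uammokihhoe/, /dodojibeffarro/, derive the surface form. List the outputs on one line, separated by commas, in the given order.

/wafiwwippi/: /ww/ is a geminate; the first /w/ deletes. /pp/ is a geminate; the first /p/ deletes. → [wafiwipi].
/uammokihhoe/: /mm/ is a geminate; the first /m/ deletes. /hh/ is a geminate; the first /h/ deletes. → [uamokihoe].
/dodojibeffarro/: /ff/ is a geminate; the first /f/ deletes. /rr/ is a geminate; the first /r/ deletes. → [dodojibefaro].

wafiwipi, uamokihoe, dodojibefaro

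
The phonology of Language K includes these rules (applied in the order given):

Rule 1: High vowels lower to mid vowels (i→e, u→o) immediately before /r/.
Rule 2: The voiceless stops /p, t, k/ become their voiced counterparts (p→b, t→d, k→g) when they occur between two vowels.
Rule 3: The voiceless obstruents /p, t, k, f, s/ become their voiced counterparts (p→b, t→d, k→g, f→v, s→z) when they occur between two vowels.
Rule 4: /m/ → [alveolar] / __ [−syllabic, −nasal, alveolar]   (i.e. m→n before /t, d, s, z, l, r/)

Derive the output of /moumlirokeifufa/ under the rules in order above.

Rule 1 (pre-rhotic lowering): /i/ is a high vowel immediately before /r/, so it lowers to [e]. /moumlirokeifufa/ → moumlerokeifufa.
Rule 2 (intervocalic voicing): /k/ is a voiceless stop between vowels /o/ and /e/, so it voices to [g]. /moumlerokeifufa/ → moumlerogeifufa.
Rule 3 (intervocalic voicing): /f/ is a voiceless obstruent between vowels /i/ and /u/, so it voices to [v]. /f/ is a voiceless obstruent between vowels /u/ and /a/, so it voices to [v]. /moumlerogeifufa/ → moumlerogeivuva.
Rule 4 (nasal place assimilation): /m/ precedes the alveolar consonant /l/, so it assimilates in place to [n]. /moumlerogeivuva/ → mounlerogeivuva.

mounlerogeivuva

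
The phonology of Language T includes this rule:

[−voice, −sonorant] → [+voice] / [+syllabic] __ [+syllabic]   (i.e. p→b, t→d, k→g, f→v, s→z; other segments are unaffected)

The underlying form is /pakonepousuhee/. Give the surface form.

pagonebouzuhee

Scanning /pakonepousuhee/: /p/ at position 1 is not in the conditioning environment; /k/ is a voiceless obstruent between vowels /a/ and /o/, so it voices to [g]; /p/ is a voiceless obstruent between vowels /e/ and /o/, so it voices to [b]; /s/ is a voiceless obstruent between vowels /u/ and /u/, so it voices to [z].
Result: [pagonebouzuhee].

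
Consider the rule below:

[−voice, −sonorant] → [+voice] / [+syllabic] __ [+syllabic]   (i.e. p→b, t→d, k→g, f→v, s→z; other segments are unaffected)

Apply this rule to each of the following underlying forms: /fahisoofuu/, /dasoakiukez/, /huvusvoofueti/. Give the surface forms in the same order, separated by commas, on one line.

/fahisoofuu/: /s/ is a voiceless obstruent between vowels /i/ and /o/, so it voices to [z]. /f/ is a voiceless obstruent between vowels /o/ and /u/, so it voices to [v]. → [fahizoovuu].
/dasoakiukez/: /s/ is a voiceless obstruent between vowels /a/ and /o/, so it voices to [z]. /k/ is a voiceless obstruent between vowels /a/ and /i/, so it voices to [g]. /k/ is a voiceless obstruent between vowels /u/ and /e/, so it voices to [g]. → [dazoagiugez].
/huvusvoofueti/: /f/ is a voiceless obstruent between vowels /o/ and /u/, so it voices to [v]. /t/ is a voiceless obstruent between vowels /e/ and /i/, so it voices to [d]. → [huvusvoovuedi].

fahizoovuu, dazoagiugez, huvusvoovuedi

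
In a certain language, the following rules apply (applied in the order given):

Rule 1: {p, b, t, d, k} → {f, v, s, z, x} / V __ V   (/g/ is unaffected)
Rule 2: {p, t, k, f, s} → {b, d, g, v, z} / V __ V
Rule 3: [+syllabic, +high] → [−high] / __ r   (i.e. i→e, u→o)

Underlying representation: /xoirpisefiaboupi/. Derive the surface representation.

xoerpizeviavouvi

Rule 1 (intervocalic spirantization): /b/ is a stop between vowels /a/ and /o/, so it spirantizes to the fricative [v]. /p/ is a stop between vowels /u/ and /i/, so it spirantizes to the fricative [f]. /xoirpisefiaboupi/ → xoirpisefiavoufi.
Rule 2 (intervocalic voicing): /s/ is a voiceless obstruent between vowels /i/ and /e/, so it voices to [z]. /f/ is a voiceless obstruent between vowels /e/ and /i/, so it voices to [v]. /f/ is a voiceless obstruent between vowels /u/ and /i/, so it voices to [v]. /xoirpisefiavoufi/ → xoirpizeviavouvi.
Rule 3 (pre-rhotic lowering): /i/ is a high vowel immediately before /r/, so it lowers to [e]. /xoirpizeviavouvi/ → xoerpizeviavouvi.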